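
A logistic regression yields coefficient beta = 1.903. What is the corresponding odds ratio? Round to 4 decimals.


The odds ratio is computed as:
OR = e^(1.903) = 6.7060.

6.7060


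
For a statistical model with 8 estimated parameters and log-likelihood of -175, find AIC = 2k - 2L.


AIC = 2*8 - 2*(-175).
= 16 + 350 = 366.

366


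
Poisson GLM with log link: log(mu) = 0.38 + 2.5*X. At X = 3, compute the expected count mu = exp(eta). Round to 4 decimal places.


eta = 0.38 + 2.5 * 3 = 7.8800.
mu = exp(7.8800) = 2643.8726.

2643.8726


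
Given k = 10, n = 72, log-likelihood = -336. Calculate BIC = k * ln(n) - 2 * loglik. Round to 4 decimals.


k * ln(n) = 10 * ln(72) = 10 * 4.276666 = 42.766660.
-2 * loglik = -2 * (-336) = 672.
BIC = 42.766660 + 672 = 714.766660, which rounds to 714.7667.

714.7667


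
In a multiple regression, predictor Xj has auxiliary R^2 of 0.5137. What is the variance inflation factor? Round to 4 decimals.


Using VIF = 1/(1 - R^2_j):
1 - 0.5137 = 0.4863.
VIF = 2.0563.

2.0563


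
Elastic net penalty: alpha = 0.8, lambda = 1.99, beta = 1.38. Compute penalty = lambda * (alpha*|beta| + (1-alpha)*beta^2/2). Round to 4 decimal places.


alpha * |beta| = 0.8 * 1.38 = 1.1040.
(1-alpha) * beta^2/2 = 0.2 * 1.9044/2 = 0.1904.
Total = 1.99 * (1.1040 + 0.1904) = 2.5759.

2.5759


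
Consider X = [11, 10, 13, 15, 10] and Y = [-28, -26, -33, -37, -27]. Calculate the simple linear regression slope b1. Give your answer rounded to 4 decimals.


Calculate xbar = 11.8000, ybar = -30.2000.
S_xx = 18.8000, S_xy = -40.2000.
Using b1 = S_xy / S_xx = -40.2000 / 18.8000, we get b1 = -2.1383.

-2.1383


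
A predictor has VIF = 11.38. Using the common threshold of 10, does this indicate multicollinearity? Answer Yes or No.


Compare VIF = 11.38 to the threshold of 10.
11.38 >= 10, so the answer is Yes.

Yes


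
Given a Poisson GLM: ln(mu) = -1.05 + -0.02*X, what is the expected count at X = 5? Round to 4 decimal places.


Linear predictor: eta = -1.05 + (-0.02)(5) = -1.1500.
Expected count: mu = exp(-1.1500) = 0.3166.

0.3166


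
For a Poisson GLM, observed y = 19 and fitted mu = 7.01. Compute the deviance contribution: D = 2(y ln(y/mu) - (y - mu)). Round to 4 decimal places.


Compute y*ln(y/mu) = 19*ln(19/7.01) = 19*0.997101 = 18.944919.
y - mu = 11.99.
D = 2*(18.944919 - (11.99)) = 13.909838, which rounds to 13.9098.

13.9098


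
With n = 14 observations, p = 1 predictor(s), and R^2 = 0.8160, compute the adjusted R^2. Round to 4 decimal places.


Adjusted R^2 = 1 - (1 - R^2) * (n-1)/(n-p-1).
(1 - R^2) = 0.1840.
(n-1)/(n-p-1) = 13/12.
(1 - R^2) * (n-1) = 0.1840 * 13 = 2.3920.
Divide by (n-p-1): 2.3920 / 12 = 0.1993.
Adj R^2 = 1 - 0.1993 = 0.8007.

0.8007


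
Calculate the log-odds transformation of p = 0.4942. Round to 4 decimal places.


1 - p = 0.5058.
p/(1-p) = 0.9771.
logit = ln(0.9771) = -0.0232.

-0.0232


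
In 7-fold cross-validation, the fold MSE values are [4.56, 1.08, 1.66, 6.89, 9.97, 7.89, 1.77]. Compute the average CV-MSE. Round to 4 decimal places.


Add all fold MSEs: 33.8200.
Divide by k = 7: 33.8200/7 = 4.8314.

4.8314


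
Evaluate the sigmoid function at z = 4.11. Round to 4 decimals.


First, exp(-4.1100) = 0.0164.
Then sigma(z) = 1/(1 + 0.0164) = 0.9839.

0.9839


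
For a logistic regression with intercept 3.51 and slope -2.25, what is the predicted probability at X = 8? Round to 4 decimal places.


Linear predictor: z = 3.51 + -2.25 * 8 = -14.4900.
P = 1/(1 + exp(14.4900)) = 1/(1 + 1963030.4792) = 0.0000.

0.0000


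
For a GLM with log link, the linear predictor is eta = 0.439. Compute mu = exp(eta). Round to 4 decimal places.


mu = exp(eta) = exp(0.439).
= 1.5512.

1.5512


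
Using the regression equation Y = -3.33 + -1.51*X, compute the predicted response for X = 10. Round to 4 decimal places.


Substitute X = 10 into the equation:
Y = -3.33 + -1.51 * 10 = -3.33 + -15.1000 = -18.4300.

-18.4300


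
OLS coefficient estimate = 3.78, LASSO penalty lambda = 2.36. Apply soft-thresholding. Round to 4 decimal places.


|beta_OLS| = 3.78.
lambda = 2.36.
Since |beta| > lambda, coefficient = sign(beta)*(|beta| - lambda) = 1.4200.
Result = 1.4200.

1.4200


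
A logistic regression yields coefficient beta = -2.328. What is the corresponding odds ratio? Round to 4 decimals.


The odds ratio is computed as:
OR = e^(-2.328) = 0.0975.

0.0975


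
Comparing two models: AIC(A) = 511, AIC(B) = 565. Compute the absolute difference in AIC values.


Absolute difference = |511 - 565| = 54.
The model with lower AIC (A) is preferred.

54


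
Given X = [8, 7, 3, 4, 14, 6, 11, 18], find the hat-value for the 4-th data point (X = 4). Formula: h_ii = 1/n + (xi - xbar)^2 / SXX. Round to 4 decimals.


n = 8, xbar = 8.8750.
SXX = sum((xi - xbar)^2) = 184.8750.
h = 1/8 + (4 - 8.8750)^2 / 184.8750 = 0.2535.

0.2535


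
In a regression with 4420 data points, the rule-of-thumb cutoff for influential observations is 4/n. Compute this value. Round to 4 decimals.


The threshold is 4/n.
4/4420 = 0.0009.

0.0009


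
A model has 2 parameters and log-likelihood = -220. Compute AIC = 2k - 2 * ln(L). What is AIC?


AIC = 2k - 2*loglik = 2(2) - 2(-220).
= 4 + 440 = 444.

444


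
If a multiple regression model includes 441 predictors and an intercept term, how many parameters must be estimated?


Total coefficients = number of predictors + 1 (for the intercept).
= 441 + 1 = 442.

442


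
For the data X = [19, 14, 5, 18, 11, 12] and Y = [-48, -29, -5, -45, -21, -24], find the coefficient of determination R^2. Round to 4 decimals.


After computing the OLS fit (b0=12.3261, b1=-3.1134):
SSres = 13.1516, SStot = 1281.3333.
R^2 = 1 - 13.1516/1281.3333 = 0.9897.

0.9897


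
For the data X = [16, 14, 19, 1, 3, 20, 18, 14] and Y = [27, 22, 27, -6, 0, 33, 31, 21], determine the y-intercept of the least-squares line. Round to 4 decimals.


First find the slope: b1 = 1.9860.
Means: xbar = 13.1250, ybar = 19.3750.
b0 = ybar - b1 * xbar = 19.3750 - 1.9860 * 13.1250 = -6.6906.

-6.6906


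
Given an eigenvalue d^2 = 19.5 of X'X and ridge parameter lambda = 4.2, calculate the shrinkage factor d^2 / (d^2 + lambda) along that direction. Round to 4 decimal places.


d^2 + lambda = 19.5 + 4.2 = 23.7000.
Shrinkage factor = 19.5/23.7000 = 0.8228.

0.8228


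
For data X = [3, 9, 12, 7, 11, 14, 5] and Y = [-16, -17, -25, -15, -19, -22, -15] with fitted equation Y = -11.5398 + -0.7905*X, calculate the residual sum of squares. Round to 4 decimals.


For each point, residual = actual - predicted.
Residuals: [-2.0887, 1.6543, -3.9742, 2.0733, 1.2353, 0.6068, 0.4923].
Sum of squared residuals = 29.3287.

29.3287


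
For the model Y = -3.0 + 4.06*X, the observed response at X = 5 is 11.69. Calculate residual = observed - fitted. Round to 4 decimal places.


Fitted value at X = 5 is yhat = -3.0 + 4.06*5 = 17.3000.
Residual = 11.69 - 17.3000 = -5.6100.

-5.6100


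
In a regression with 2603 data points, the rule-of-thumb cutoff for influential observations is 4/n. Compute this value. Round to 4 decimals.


Using the rule of thumb:
Threshold = 4 / 2603 = 0.0015.

0.0015


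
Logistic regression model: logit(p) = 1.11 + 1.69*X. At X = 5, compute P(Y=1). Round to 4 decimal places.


z = 1.11 + 1.69 * 5 = 9.5600.
Sigmoid: P = 1 / (1 + exp(-9.5600)) = 0.9999.

0.9999


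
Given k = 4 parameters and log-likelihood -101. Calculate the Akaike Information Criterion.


AIC = 2*4 - 2*(-101).
= 8 + 202 = 210.

210


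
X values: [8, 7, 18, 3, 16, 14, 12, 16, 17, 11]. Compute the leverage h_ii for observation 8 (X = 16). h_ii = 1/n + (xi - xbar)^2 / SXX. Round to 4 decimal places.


Mean of X: xbar = 12.2000.
SXX = 219.6000.
For X = 16: h = 1/10 + (16 - 12.2000)^2/219.6000 = 0.1658.

0.1658


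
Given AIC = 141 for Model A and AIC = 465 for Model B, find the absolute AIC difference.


Absolute difference = |141 - 465| = 324.
The model with lower AIC (A) is preferred.

324


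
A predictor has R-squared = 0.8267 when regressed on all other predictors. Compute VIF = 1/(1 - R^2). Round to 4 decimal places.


VIF = 1 / (1 - 0.8267).
= 1 / 0.1733 = 5.7703.

5.7703


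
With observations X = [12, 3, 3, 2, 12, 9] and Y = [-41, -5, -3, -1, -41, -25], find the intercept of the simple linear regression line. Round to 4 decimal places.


The slope is b1 = -3.9910.
Sample means are xbar = 6.8333 and ybar = -19.3333.
Intercept: b0 = -19.3333 - (-3.9910)(6.8333) = 7.9383.

7.9383


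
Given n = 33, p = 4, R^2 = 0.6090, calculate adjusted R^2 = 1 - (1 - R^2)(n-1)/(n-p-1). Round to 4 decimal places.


Using the formula:
(1 - 0.6090) = 0.3910.
Multiply by 32/28: 0.3910 * 32 = 12.5120, then 12.5120 / 28 = 0.4469.
Adj R^2 = 1 - 0.4469 = 0.5531.

0.5531


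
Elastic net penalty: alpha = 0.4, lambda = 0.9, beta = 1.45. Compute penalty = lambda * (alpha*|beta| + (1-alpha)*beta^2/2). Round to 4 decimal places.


L1 component = 0.4 * |1.45| = 0.5800.
L2 component = 0.6 * 1.45^2 / 2 = 0.6308.
Penalty = 0.9 * (0.5800 + 0.6308) = 0.9 * 1.2108 = 1.0897.

1.0897


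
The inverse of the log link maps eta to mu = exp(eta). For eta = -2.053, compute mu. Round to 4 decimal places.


The inverse log link gives:
mu = exp(-2.053) = 0.1283.

0.1283


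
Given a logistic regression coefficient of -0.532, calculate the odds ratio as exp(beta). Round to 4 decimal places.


exp(-0.532) = 0.5874.
So the odds ratio is 0.5874.

0.5874


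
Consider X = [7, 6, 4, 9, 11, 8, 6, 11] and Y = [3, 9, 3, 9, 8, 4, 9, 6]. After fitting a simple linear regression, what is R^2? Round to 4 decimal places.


Fit the OLS line: b0 = 4.1034, b1 = 0.2931.
SSres = 48.1379.
SStot = 51.8750.
R^2 = 1 - 48.1379/51.8750 = 0.0720.

0.0720


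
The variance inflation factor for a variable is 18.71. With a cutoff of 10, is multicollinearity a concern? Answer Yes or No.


Check: VIF = 18.71 vs threshold = 10.
Since 18.71 >= 10, the answer is Yes.

Yes


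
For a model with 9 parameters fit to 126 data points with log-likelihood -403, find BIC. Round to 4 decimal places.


Compute k*ln(n) = 9*ln(126) = 9*4.836282 = 43.526538.
Then -2*loglik = 806.
BIC = 43.526538 + 806 = 849.526538, which rounds to 849.5265.

849.5265


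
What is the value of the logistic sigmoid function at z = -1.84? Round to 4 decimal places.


First, exp(1.8400) = 6.2965.
Then sigma(z) = 1/(1 + 6.2965) = 0.1371.

0.1371


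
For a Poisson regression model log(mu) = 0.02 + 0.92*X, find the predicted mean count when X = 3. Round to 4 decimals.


Linear predictor: eta = 0.02 + (0.92)(3) = 2.7800.
Expected count: mu = exp(2.7800) = 16.1190.

16.1190


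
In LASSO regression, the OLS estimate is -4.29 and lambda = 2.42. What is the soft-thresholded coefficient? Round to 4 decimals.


Absolute value: |-4.29| = 4.29.
Compare to lambda = 2.42.
Since |beta| > lambda, coefficient = sign(beta)*(|beta| - lambda) = -1.8700.

-1.8700


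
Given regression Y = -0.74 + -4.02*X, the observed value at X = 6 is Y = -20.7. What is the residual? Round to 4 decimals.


Compute yhat = -0.74 + (-4.02)(6) = -24.8600.
Residual = actual - predicted = -20.7 - -24.8600 = 4.1600.

4.1600


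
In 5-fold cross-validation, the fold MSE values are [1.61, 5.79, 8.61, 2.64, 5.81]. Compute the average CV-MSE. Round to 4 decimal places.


Total MSE across folds = 24.4600.
CV-MSE = 24.4600/5 = 4.8920.

4.8920


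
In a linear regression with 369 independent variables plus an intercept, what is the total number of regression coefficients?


Each predictor gets one coefficient, plus one intercept.
Total parameters = 369 + 1 = 370.

370


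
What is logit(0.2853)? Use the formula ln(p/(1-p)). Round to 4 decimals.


1 - p = 0.7147.
p/(1-p) = 0.3992.
logit = ln(0.3992) = -0.9183.

-0.9183


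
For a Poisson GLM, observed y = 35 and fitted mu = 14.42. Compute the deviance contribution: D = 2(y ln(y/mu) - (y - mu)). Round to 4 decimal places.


Compute y*ln(y/mu) = 35*ln(35/14.42) = 35*0.886732 = 31.035620.
y - mu = 20.58.
D = 2*(31.035620 - (20.58)) = 20.911240, which rounds to 20.9112.

20.9112


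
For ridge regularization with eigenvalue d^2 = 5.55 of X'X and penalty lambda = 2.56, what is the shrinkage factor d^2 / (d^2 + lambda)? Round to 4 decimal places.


Compute the denominator: 5.55 + 2.56 = 8.1100.
Shrinkage factor = 5.55 / 8.1100 = 0.6843.

0.6843


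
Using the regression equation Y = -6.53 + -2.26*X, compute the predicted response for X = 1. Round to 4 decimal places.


Plug X = 1 into Y = -6.53 + -2.26*X:
Y = -6.53 + -2.2600 = -8.7900.

-8.7900


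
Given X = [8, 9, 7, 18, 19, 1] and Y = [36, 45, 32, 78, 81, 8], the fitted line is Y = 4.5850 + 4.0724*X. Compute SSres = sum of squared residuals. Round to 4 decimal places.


For each point, residual = actual - predicted.
Residuals: [-1.1642, 3.7634, -1.0918, 0.1118, -0.9606, -0.6574].
Sum of squared residuals = 18.0780.

18.0780


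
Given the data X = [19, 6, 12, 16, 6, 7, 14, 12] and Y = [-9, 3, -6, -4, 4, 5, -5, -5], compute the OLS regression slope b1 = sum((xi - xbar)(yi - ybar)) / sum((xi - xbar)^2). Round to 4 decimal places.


The sample means are xbar = 11.5000 and ybar = -2.1250.
Compute S_xx = 164.0000 and S_xy = -164.5000.
Slope b1 = S_xy / S_xx = -164.5000 / 164.0000 = -1.0030.

-1.0030


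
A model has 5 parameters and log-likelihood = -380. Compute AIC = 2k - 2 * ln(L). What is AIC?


Compute:
2k = 2*5 = 10.
-2*loglik = -2*(-380) = 760.
AIC = 10 + 760 = 770.

770


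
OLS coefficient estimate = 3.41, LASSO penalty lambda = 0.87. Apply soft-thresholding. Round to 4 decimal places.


|beta_OLS| = 3.41.
lambda = 0.87.
Since |beta| > lambda, coefficient = sign(beta)*(|beta| - lambda) = 2.5400.
Result = 2.5400.

2.5400


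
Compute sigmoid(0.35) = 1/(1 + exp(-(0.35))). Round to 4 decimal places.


First, exp(-0.3500) = 0.7047.
Then sigma(z) = 1/(1 + 0.7047) = 0.5866.

0.5866


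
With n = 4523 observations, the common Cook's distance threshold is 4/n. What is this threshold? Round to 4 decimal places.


The threshold is 4/n.
4/4523 = 0.0009.

0.0009


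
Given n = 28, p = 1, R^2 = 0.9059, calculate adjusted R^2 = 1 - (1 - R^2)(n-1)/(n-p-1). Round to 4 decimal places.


Plug in: Adj R^2 = 1 - (1 - 0.9059) * 27/26.
= 1 - 0.0941 * 27/26
= 1 - 2.5407 / 26
= 1 - 0.0977 = 0.9023.

0.9023


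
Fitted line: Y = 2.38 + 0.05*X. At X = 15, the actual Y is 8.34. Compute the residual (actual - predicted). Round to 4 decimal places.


Predicted = 2.38 + 0.05 * 15 = 3.1300.
Residual = 8.34 - 3.1300 = 5.2100.

5.2100


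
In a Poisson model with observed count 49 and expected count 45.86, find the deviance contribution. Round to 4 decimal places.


First: ln(49/45.86) = 0.066227.
Then: 49 * 0.066227 = 3.245123.
y - mu = 49 - 45.86 = 3.14.
D = 2(3.245123 - 3.14) = 0.210246, which rounds to 0.2102.

0.2102


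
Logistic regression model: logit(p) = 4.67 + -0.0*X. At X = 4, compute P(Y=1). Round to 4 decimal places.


Linear predictor: z = 4.67 + -0.0 * 4 = 4.6700.
P = 1/(1 + exp(-4.6700)) = 1/(1 + 0.0094) = 0.9907.

0.9907


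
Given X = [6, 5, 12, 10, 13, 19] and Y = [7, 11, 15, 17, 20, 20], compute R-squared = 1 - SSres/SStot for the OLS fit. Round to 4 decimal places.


Fit the OLS line: b0 = 5.7261, b1 = 0.8561.
SSres = 38.1223.
SStot = 134.0000.
R^2 = 1 - 38.1223/134.0000 = 0.7155.

0.7155


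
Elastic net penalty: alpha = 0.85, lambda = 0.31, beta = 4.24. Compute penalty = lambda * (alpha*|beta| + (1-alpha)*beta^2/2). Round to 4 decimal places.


alpha * |beta| = 0.85 * 4.24 = 3.6040.
(1-alpha) * beta^2/2 = 0.15 * 17.9776/2 = 1.3483.
Total = 0.31 * (3.6040 + 1.3483) = 1.5352.

1.5352


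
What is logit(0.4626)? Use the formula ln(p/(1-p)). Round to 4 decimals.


The odds are p/(1-p) = 0.4626 / 0.5374 = 0.8608.
logit(p) = ln(0.8608) = -0.1499.

-0.1499


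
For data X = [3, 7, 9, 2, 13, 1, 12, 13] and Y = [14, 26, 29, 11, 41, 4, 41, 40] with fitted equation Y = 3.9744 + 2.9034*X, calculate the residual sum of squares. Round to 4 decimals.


Compute predicted values, then residuals = yi - yhat_i.
Residuals: [1.3154, 1.7018, -1.1050, 1.2188, -0.7186, -2.8778, 2.1848, -1.7186].
SSres = sum(residual^2) = 23.8580.

23.8580


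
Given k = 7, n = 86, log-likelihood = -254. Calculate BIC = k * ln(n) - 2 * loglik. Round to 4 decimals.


ln(86) = 4.454347.
k * ln(n) = 7 * 4.454347 = 31.180429.
-2L = 508.
BIC = 31.180429 + 508 = 539.180429, which rounds to 539.1804.

539.1804


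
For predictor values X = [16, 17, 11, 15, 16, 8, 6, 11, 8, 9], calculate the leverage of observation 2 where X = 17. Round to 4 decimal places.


n = 10, xbar = 11.7000.
SXX = sum((xi - xbar)^2) = 144.1000.
h = 1/10 + (17 - 11.7000)^2 / 144.1000 = 0.2949.

0.2949


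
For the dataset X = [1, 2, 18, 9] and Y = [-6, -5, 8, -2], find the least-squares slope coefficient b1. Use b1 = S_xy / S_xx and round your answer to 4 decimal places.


First compute the means: xbar = 7.5000, ybar = -1.2500.
Then S_xx = sum((xi - xbar)^2) = 185.0000.
S_xy = sum((xi - xbar)(yi - ybar)) = 147.5000.
b1 = S_xy / S_xx = 147.5000 / 185.0000 = 0.7973.

0.7973


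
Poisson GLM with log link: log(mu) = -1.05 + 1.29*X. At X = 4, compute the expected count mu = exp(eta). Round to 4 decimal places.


Linear predictor: eta = -1.05 + (1.29)(4) = 4.1100.
Expected count: mu = exp(4.1100) = 60.9467.

60.9467


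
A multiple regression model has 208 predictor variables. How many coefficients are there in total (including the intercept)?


Total coefficients = number of predictors + 1 (for the intercept).
= 208 + 1 = 209.

209


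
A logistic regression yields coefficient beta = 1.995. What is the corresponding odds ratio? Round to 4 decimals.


exp(1.995) = 7.3522.
So the odds ratio is 7.3522.

7.3522


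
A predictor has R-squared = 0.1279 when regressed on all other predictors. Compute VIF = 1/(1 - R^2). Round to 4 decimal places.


Denominator: 1 - 0.1279 = 0.8721.
VIF = 1 / 0.8721 = 1.1467.

1.1467


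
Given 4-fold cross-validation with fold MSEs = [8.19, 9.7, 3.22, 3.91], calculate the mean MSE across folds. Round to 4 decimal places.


Total MSE across folds = 25.0200.
CV-MSE = 25.0200/4 = 6.2550.

6.2550


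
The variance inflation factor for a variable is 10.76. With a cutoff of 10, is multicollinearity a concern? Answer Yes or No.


Compare VIF = 10.76 to the threshold of 10.
10.76 >= 10, so the answer is Yes.

Yes


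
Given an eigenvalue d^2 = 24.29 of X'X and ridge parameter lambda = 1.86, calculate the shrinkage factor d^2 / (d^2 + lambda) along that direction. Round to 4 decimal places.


d^2 + lambda = 24.29 + 1.86 = 26.1500.
Shrinkage factor = 24.29/26.1500 = 0.9289.

0.9289


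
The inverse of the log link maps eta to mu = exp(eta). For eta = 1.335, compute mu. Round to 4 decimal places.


Apply the inverse link:
mu = e^1.335 = 3.8000.

3.8000


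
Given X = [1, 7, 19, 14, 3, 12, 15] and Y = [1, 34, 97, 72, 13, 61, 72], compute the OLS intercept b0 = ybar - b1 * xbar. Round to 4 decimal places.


Compute b1 = 5.2519 from the OLS formula.
With xbar = 10.1429 and ybar = 50.0000, the intercept is:
b0 = 50.0000 - 5.2519 * 10.1429 = -3.2691.

-3.2691


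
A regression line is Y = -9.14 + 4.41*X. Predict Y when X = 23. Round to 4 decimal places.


Predicted value:
Y = -9.14 + (4.41)(23) = -9.14 + 101.4300 = 92.2900.

92.2900


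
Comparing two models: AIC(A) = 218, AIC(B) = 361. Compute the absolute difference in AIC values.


Absolute difference = |218 - 361| = 143.
The model with lower AIC (A) is preferred.

143


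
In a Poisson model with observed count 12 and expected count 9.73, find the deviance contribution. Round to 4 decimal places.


y/mu = 12/9.73 = 1.233299 (approx.), and ln(12/9.73) = 0.209693.
y * ln(y/mu) = 12 * 0.209693 = 2.516316.
y - mu = 2.27.
D = 2 * (2.516316 - 2.27) = 0.492632, which rounds to 0.4926.

0.4926


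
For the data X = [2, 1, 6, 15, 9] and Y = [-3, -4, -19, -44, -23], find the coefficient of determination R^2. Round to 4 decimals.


The fitted line is Y = 0.6687 + -2.9195*X.
SSres = 19.9628, SStot = 1121.2000.
R^2 = 1 - SSres/SStot = 0.9822.

0.9822


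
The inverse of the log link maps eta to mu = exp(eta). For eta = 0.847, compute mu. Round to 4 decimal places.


Apply the inverse link:
mu = e^0.847 = 2.3326.

2.3326


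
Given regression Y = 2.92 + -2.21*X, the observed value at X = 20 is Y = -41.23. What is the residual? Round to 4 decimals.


Compute yhat = 2.92 + (-2.21)(20) = -41.2800.
Residual = actual - predicted = -41.23 - -41.2800 = 0.0500.

0.0500


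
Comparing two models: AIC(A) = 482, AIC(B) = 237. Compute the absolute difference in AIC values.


|AIC_A - AIC_B| = |482 - 237| = 245.
Model B is preferred (lower AIC).

245


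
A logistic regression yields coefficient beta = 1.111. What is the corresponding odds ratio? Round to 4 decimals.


exp(1.111) = 3.0374.
So the odds ratio is 3.0374.

3.0374


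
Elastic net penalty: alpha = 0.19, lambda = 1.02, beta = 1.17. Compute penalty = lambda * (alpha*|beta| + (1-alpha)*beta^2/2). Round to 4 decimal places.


Compute:
L1 = 0.19 * 1.17 = 0.2223.
L2 = 0.81 * 1.17^2 / 2 = 0.5544.
Penalty = 1.02 * (0.2223 + 0.5544) = 0.7922.

0.7922


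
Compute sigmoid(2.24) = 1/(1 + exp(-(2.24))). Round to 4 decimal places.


exp(-2.2400) = 0.1065.
1 + exp(-z) = 1.1065.
sigmoid = 1/1.1065 = 0.9038.

0.9038


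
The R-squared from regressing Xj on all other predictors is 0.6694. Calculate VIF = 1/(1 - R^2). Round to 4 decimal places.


VIF = 1 / (1 - 0.6694).
= 1 / 0.3306 = 3.0248.

3.0248


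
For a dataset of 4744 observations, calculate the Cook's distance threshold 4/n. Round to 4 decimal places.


Cook's distance cutoff = 4/n = 4/4744.
= 0.0008.

0.0008


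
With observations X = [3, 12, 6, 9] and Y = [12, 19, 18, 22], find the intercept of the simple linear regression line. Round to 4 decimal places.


First find the slope: b1 = 0.8333.
Means: xbar = 7.5000, ybar = 17.7500.
b0 = ybar - b1 * xbar = 17.7500 - 0.8333 * 7.5000 = 11.5000.

11.5000


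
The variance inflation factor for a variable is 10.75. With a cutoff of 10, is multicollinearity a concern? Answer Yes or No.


Check: VIF = 10.75 vs threshold = 10.
Since 10.75 >= 10, the answer is Yes.

Yes


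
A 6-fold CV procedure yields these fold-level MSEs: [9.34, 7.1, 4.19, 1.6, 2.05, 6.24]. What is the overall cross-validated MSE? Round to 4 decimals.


Total MSE across folds = 30.5200.
CV-MSE = 30.5200/6 = 5.0867.

5.0867


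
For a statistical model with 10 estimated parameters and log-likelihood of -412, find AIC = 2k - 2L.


AIC = 2k - 2*loglik = 2(10) - 2(-412).
= 20 + 824 = 844.

844


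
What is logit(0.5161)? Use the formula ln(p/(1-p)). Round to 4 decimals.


Compute the odds: 0.5161/0.4839 = 1.0665.
Take the natural log: ln(1.0665) = 0.0644.

0.0644


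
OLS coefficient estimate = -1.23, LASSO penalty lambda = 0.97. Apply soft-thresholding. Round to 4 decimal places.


Absolute value: |-1.23| = 1.23.
Compare to lambda = 0.97.
Since |beta| > lambda, coefficient = sign(beta)*(|beta| - lambda) = -0.2600.

-0.2600


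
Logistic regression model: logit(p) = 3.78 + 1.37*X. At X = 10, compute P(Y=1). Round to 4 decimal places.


Compute z = 3.78 + (1.37)(10) = 17.4800.
exp(-z) = 0.0000.
P = 1/(1 + 0.0000) = 1.0000.

1.0000


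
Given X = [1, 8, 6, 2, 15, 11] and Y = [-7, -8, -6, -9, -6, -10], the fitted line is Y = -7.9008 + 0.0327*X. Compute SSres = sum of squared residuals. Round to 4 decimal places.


For each point, residual = actual - predicted.
Residuals: [0.8681, -0.3608, 1.7046, -1.1646, 1.4103, -2.4589].
Sum of squared residuals = 13.1809.

13.1809


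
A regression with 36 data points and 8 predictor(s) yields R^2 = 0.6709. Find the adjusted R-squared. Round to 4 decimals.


Using the formula:
(1 - 0.6709) = 0.3291.
Multiply by 35/27: 0.3291 * 35 = 11.5185, then 11.5185 / 27 = 0.4266.
Adj R^2 = 1 - 0.4266 = 0.5734.

0.5734


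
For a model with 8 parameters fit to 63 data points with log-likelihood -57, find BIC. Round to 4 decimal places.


ln(63) = 4.143135.
k * ln(n) = 8 * 4.143135 = 33.145080.
-2L = 114.
BIC = 33.145080 + 114 = 147.145080, which rounds to 147.1451.

147.1451


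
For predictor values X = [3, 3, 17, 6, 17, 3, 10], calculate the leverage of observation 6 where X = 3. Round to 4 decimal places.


Compute xbar = 8.4286 with n = 7 observations.
SXX = 243.7143.
Leverage = 1/7 + (3 - 8.4286)^2/243.7143 = 0.2638.

0.2638


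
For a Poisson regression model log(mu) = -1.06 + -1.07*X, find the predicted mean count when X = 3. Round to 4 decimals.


Linear predictor: eta = -1.06 + (-1.07)(3) = -4.2700.
Expected count: mu = exp(-4.2700) = 0.0140.

0.0140


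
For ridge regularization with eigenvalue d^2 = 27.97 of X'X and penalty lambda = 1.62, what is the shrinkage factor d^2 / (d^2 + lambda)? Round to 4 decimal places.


d^2 + lambda = 27.97 + 1.62 = 29.5900.
Shrinkage factor = 27.97/29.5900 = 0.9453.

0.9453


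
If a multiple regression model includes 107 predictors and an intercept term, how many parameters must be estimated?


Each predictor gets one coefficient, plus one intercept.
Total parameters = 107 + 1 = 108.

108


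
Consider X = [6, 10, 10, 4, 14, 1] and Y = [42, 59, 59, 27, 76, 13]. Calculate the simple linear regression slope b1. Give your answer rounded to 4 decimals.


The sample means are xbar = 7.5000 and ybar = 46.0000.
Compute S_xx = 111.5000 and S_xy = 547.0000.
Slope b1 = S_xy / S_xx = 547.0000 / 111.5000 = 4.9058.

4.9058


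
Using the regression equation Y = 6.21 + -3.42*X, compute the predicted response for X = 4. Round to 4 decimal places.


Plug X = 4 into Y = 6.21 + -3.42*X:
Y = 6.21 + -13.6800 = -7.4700.

-7.4700


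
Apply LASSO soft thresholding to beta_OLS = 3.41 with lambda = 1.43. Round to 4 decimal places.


|beta_OLS| = 3.41.
lambda = 1.43.
Since |beta| > lambda, coefficient = sign(beta)*(|beta| - lambda) = 1.9800.
Result = 1.9800.

1.9800


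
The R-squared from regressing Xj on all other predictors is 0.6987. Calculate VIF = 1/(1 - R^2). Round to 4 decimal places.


VIF = 1 / (1 - 0.6987).
= 1 / 0.3013 = 3.3190.

3.3190


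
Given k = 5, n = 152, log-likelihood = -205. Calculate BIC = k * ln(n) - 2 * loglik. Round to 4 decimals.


ln(152) = 5.023881.
k * ln(n) = 5 * 5.023881 = 25.119405.
-2L = 410.
BIC = 25.119405 + 410 = 435.119405, which rounds to 435.1194.

435.1194


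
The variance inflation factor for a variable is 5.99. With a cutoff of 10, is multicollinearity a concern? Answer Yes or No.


Check: VIF = 5.99 vs threshold = 10.
Since 5.99 < 10, the answer is No.

No


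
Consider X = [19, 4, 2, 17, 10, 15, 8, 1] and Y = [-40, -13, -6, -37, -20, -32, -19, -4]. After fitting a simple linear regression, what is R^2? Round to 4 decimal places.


After computing the OLS fit (b0=-2.6982, b1=-1.9660):
SSres = 13.4837, SStot = 1319.8750.
R^2 = 1 - 13.4837/1319.8750 = 0.9898.

0.9898


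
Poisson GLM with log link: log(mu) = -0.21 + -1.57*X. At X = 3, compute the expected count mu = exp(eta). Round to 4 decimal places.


Linear predictor: eta = -0.21 + (-1.57)(3) = -4.9200.
Expected count: mu = exp(-4.9200) = 0.0073.

0.0073


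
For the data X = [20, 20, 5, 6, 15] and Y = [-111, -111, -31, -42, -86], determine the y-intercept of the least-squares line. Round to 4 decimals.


First find the slope: b1 = -5.1574.
Means: xbar = 13.2000, ybar = -76.2000.
b0 = ybar - b1 * xbar = -76.2000 - -5.1574 * 13.2000 = -8.1229.

-8.1229


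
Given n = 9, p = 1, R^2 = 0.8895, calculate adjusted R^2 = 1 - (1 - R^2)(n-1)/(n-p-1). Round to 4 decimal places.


Plug in: Adj R^2 = 1 - (1 - 0.8895) * 8/7.
= 1 - 0.1105 * 8/7
= 1 - 0.8840 / 7
= 1 - 0.1263 = 0.8737.

0.8737


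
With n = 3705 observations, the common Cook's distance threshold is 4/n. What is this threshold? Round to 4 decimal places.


The threshold is 4/n.
4/3705 = 0.0011.

0.0011


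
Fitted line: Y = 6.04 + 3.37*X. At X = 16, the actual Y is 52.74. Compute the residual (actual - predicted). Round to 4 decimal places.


Predicted = 6.04 + 3.37 * 16 = 59.9600.
Residual = 52.74 - 59.9600 = -7.2200.

-7.2200


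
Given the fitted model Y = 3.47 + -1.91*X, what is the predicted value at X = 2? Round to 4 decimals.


Substitute X = 2 into the equation:
Y = 3.47 + -1.91 * 2 = 3.47 + -3.8200 = -0.3500.

-0.3500


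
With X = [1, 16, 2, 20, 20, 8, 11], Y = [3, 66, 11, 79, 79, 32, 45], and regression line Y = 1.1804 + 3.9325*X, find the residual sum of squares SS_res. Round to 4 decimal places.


Predicted values from Y = 1.1804 + 3.9325*X.
Residuals: [-2.1129, 1.8996, 1.9546, -0.8304, -0.8304, -0.6404, 0.5621].
SSres = 13.9985.

13.9985


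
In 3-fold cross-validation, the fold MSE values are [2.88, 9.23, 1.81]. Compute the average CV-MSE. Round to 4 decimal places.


Sum of fold MSEs = 13.9200.
Average = 13.9200 / 3 = 4.6400.

4.6400


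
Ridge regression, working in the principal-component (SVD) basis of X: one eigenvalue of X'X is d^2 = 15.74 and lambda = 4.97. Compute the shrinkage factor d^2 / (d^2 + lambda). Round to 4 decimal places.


d^2 + lambda = 15.74 + 4.97 = 20.7100.
Shrinkage factor = 15.74/20.7100 = 0.7600.

0.7600


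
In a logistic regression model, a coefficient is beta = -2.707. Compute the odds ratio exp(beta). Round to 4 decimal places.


Odds ratio = exp(beta) = exp(-2.707).
= 0.0667.

0.0667


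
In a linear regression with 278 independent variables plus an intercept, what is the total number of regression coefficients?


Including the intercept, the model has 278 predictor coefficients + 1 intercept.
Total = 279.

279


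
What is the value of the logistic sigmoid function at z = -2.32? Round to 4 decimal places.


First, exp(2.3200) = 10.1757.
Then sigma(z) = 1/(1 + 10.1757) = 0.0895.

0.0895


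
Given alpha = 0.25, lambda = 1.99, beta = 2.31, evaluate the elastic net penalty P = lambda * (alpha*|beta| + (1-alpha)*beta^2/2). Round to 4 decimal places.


alpha * |beta| = 0.25 * 2.31 = 0.5775.
(1-alpha) * beta^2/2 = 0.75 * 5.3361/2 = 2.0010.
Total = 1.99 * (0.5775 + 2.0010) = 5.1313.

5.1313


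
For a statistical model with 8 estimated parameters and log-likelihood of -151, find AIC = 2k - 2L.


Compute:
2k = 2*8 = 16.
-2*loglik = -2*(-151) = 302.
AIC = 16 + 302 = 318.

318


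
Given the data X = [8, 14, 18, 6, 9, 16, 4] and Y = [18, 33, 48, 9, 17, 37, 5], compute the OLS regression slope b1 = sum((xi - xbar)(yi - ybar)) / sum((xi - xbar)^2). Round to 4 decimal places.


The sample means are xbar = 10.7143 and ybar = 23.8571.
Compute S_xx = 169.4286 and S_xy = 499.7143.
Slope b1 = S_xy / S_xx = 499.7143 / 169.4286 = 2.9494.

2.9494


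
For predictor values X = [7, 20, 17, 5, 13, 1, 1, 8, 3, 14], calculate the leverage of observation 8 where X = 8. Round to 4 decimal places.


n = 10, xbar = 8.9000.
SXX = sum((xi - xbar)^2) = 410.9000.
h = 1/10 + (8 - 8.9000)^2 / 410.9000 = 0.1020.

0.1020


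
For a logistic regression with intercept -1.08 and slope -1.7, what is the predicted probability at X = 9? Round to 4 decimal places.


z = -1.08 + -1.7 * 9 = -16.3800.
Sigmoid: P = 1 / (1 + exp(16.3800)) = 0.0000.

0.0000


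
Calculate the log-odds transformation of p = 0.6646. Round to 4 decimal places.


The odds are p/(1-p) = 0.6646 / 0.3354 = 1.9815.
logit(p) = ln(1.9815) = 0.6839.

0.6839


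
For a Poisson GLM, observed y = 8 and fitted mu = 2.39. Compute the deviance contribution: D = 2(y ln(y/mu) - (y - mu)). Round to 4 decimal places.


y/mu = 8/2.39 = 3.347280 (approx.), and ln(8/2.39) = 1.208148.
y * ln(y/mu) = 8 * 1.208148 = 9.665184.
y - mu = 5.61.
D = 2 * (9.665184 - 5.61) = 8.110368, which rounds to 8.1104.

8.1104


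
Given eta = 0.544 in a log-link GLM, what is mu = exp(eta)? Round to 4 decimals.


Apply the inverse link:
mu = e^0.544 = 1.7229.

1.7229


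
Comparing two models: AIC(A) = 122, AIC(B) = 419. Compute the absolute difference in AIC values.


|AIC_A - AIC_B| = |122 - 419| = 297.
Model A is preferred (lower AIC).

297


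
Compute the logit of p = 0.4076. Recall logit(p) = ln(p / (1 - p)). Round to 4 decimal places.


The odds are p/(1-p) = 0.4076 / 0.5924 = 0.6880.
logit(p) = ln(0.6880) = -0.3739.

-0.3739


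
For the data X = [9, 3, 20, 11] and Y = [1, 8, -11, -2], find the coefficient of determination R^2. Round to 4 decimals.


Fit the OLS line: b0 = 10.9966, b1 = -1.1160.
SSres = 0.7496.
SStot = 186.0000.
R^2 = 1 - 0.7496/186.0000 = 0.9960.

0.9960


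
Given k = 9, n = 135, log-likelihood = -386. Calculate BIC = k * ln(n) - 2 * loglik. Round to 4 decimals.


k * ln(n) = 9 * ln(135) = 9 * 4.905275 = 44.147475.
-2 * loglik = -2 * (-386) = 772.
BIC = 44.147475 + 772 = 816.147475, which rounds to 816.1475.

816.1475


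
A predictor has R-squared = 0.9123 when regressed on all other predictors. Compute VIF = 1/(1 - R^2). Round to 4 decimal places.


Using VIF = 1/(1 - R^2_j):
1 - 0.9123 = 0.0877.
VIF = 11.4025.

11.4025


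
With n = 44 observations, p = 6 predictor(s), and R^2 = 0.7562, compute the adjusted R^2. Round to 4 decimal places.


Using the formula:
(1 - 0.7562) = 0.2438.
Multiply by 43/37: 0.2438 * 43 = 10.4834, then 10.4834 / 37 = 0.2833.
Adj R^2 = 1 - 0.2833 = 0.7167.

0.7167


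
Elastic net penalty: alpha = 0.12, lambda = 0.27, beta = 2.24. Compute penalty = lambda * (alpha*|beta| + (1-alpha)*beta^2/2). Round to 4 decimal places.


Compute:
L1 = 0.12 * 2.24 = 0.2688.
L2 = 0.88 * 2.24^2 / 2 = 2.2077.
Penalty = 0.27 * (0.2688 + 2.2077) = 0.6687.

0.6687


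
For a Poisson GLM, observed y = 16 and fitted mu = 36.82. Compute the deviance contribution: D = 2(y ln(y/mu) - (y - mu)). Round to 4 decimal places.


Compute y*ln(y/mu) = 16*ln(16/36.82) = 16*-0.833452 = -13.335232.
y - mu = -20.82.
D = 2*(-13.335232 - (-20.82)) = 14.969536, which rounds to 14.9695.

14.9695


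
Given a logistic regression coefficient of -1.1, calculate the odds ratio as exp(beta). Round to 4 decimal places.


The odds ratio is computed as:
OR = e^(-1.1) = 0.3329.

0.3329


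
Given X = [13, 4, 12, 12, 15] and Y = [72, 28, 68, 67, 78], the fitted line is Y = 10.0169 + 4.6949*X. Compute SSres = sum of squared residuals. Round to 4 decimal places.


Predicted values from Y = 10.0169 + 4.6949*X.
Residuals: [0.9494, -0.7965, 1.6443, 0.6443, -2.4404].
SSres = 10.6102.

10.6102


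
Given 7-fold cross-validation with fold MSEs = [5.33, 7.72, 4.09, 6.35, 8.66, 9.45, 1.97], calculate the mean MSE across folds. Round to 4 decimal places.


Total MSE across folds = 43.5700.
CV-MSE = 43.5700/7 = 6.2243.

6.2243


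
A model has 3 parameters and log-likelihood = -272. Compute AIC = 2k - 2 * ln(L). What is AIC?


AIC = 2k - 2*loglik = 2(3) - 2(-272).
= 6 + 544 = 550.

550


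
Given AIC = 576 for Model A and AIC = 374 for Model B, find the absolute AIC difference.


Absolute difference = |576 - 374| = 202.
The model with lower AIC (B) is preferred.

202


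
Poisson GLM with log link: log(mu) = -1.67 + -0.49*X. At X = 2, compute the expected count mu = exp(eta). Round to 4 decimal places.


eta = -1.67 + -0.49 * 2 = -2.6500.
mu = exp(-2.6500) = 0.0707.

0.0707


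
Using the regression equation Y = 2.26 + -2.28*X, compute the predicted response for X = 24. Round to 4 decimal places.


Substitute X = 24 into the equation:
Y = 2.26 + -2.28 * 24 = 2.26 + -54.7200 = -52.4600.

-52.4600


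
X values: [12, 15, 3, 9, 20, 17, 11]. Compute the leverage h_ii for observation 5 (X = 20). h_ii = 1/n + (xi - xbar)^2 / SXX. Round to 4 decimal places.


Mean of X: xbar = 12.4286.
SXX = 187.7143.
For X = 20: h = 1/7 + (20 - 12.4286)^2/187.7143 = 0.4482.

0.4482


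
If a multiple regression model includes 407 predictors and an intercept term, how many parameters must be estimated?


Each predictor gets one coefficient, plus one intercept.
Total parameters = 407 + 1 = 408.

408


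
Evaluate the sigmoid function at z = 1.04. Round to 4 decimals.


Compute exp(-1.0400) = 0.3535.
Sigmoid = 1 / (1 + 0.3535) = 1 / 1.3535 = 0.7389.

0.7389


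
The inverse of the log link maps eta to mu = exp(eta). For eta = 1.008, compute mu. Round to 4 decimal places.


mu = exp(eta) = exp(1.008).
= 2.7401.

2.7401


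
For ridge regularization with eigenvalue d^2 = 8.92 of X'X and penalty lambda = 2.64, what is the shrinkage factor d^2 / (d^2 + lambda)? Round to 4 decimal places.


d^2 + lambda = 8.92 + 2.64 = 11.5600.
Shrinkage factor = 8.92/11.5600 = 0.7716.

0.7716


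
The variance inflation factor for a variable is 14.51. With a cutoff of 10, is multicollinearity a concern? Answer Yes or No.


Check: VIF = 14.51 vs threshold = 10.
Since 14.51 >= 10, the answer is Yes.

Yes


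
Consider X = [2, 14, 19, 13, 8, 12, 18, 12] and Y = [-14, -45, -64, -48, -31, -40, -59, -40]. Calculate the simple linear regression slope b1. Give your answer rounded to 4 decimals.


First compute the means: xbar = 12.2500, ybar = -42.6250.
Then S_xx = sum((xi - xbar)^2) = 205.5000.
S_xy = sum((xi - xbar)(yi - ybar)) = -590.7500.
b1 = S_xy / S_xx = -590.7500 / 205.5000 = -2.8747.

-2.8747


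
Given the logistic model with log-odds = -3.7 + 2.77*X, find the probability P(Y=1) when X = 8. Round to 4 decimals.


z = -3.7 + 2.77 * 8 = 18.4600.
Sigmoid: P = 1 / (1 + exp(-18.4600)) = 1.0000.

1.0000


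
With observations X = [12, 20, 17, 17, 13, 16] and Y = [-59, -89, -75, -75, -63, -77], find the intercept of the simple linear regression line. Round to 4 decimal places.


The slope is b1 = -3.5953.
Sample means are xbar = 15.8333 and ybar = -73.0000.
Intercept: b0 = -73.0000 - (-3.5953)(15.8333) = -16.0739.

-16.0739


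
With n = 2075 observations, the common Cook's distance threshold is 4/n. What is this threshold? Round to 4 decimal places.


Using the rule of thumb:
Threshold = 4 / 2075 = 0.0019.

0.0019


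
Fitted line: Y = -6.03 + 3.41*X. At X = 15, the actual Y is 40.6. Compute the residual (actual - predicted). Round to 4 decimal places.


Fitted value at X = 15 is yhat = -6.03 + 3.41*15 = 45.1200.
Residual = 40.6 - 45.1200 = -4.5200.

-4.5200


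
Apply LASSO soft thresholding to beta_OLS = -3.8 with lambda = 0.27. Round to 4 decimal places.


Absolute value: |-3.8| = 3.8.
Compare to lambda = 0.27.
Since |beta| > lambda, coefficient = sign(beta)*(|beta| - lambda) = -3.5300.

-3.5300


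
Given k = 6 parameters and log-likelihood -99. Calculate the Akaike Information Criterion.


AIC = 2*6 - 2*(-99).
= 12 + 198 = 210.

210


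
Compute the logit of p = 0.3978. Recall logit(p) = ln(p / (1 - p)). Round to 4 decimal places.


1 - p = 0.6022.
p/(1-p) = 0.6606.
logit = ln(0.6606) = -0.4146.

-0.4146


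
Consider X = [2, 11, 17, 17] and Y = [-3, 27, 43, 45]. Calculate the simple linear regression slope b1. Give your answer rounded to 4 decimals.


First compute the means: xbar = 11.7500, ybar = 28.0000.
Then S_xx = sum((xi - xbar)^2) = 150.7500.
S_xy = sum((xi - xbar)(yi - ybar)) = 471.0000.
b1 = S_xy / S_xx = 471.0000 / 150.7500 = 3.1244.

3.1244


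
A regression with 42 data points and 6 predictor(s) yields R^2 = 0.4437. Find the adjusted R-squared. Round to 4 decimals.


Adjusted R^2 = 1 - (1 - R^2) * (n-1)/(n-p-1).
(1 - R^2) = 0.5563.
(n-1)/(n-p-1) = 41/35.
(1 - R^2) * (n-1) = 0.5563 * 41 = 22.8083.
Divide by (n-p-1): 22.8083 / 35 = 0.6517.
Adj R^2 = 1 - 0.6517 = 0.3483.

0.3483
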